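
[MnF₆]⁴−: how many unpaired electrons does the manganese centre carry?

Summing ligand charges against the −4 overall charge gives an oxidation state of +2 for manganese.
Manganese is a group-7 element; Mn(II) is therefore d⁵.
The spin state decides the count: Fluoride is a weak-field ligand for a first-row metal, so the complex is high-spin.
An octahedral high-spin d⁵ ion is t₂g³e_g², giving 5 unpaired electrons.

5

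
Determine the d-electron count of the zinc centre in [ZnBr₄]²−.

d10

Ligand charges: each bromide is −1. With an overall charge of −2 the zinc centre must be in the +2 oxidation state.
Zinc is a group-12 element; Zn(II) is therefore d¹⁰.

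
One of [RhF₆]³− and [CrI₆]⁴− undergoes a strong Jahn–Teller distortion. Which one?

[CrI₆]⁴−

[RhF₆]³−: Ligand charges: each fluoride is −1. With an overall charge of −3 the rhodium centre must be in the +3 oxidation state. Rh sits in group 9, so the d-electron count is 9 − 3 = 6. A 4d ion has a large Δₒ and is invariably low-spin. The d⁶ configuration leaves the e_g set evenly filled (or empty) — no strong Jahn–Teller driving force.
[CrI₆]⁴−: Ligand charges: each iodide is −1. With an overall charge of −4 the chromium centre must be in the +2 oxidation state. Cr sits in group 6, so the d-electron count is 6 − 2 = 4. Iodide is a weak-field ligand for a first-row metal, so the complex is high-spin. The t₂g³e_g¹ (high-spin) configuration has an unevenly filled e_g set; the Jahn–Teller theorem predicts a tetragonal distortion (typically axial elongation) to lift the degeneracy.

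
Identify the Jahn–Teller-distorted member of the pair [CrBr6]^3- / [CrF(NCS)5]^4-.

[CrBr6]^3-: Summing ligand charges against the −3 overall charge gives an oxidation state of +3 for chromium. Cr sits in group 6, so the d-electron count is 6 − 3 = 3. The d³ configuration leaves the e_g set evenly filled (or empty) — no strong Jahn–Teller driving force.
[CrF(NCS)5]^4-: Each fluoride is −1; each isothiocyanate is −1; balancing the −4 overall charge requires Cr(II). Cr sits in group 6, so the d-electron count is 6 − 2 = 4. Fluoride and isothiocyanate are weak-field ligands for a first-row metal, so the complex is high-spin. The t₂g³e_g¹ (high-spin) configuration has an unevenly filled e_g set; the Jahn–Teller theorem predicts a tetragonal distortion (typically axial elongation) to lift the degeneracy.

[CrF(NCS)5]^4-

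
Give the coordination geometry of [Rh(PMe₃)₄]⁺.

square planar

Ligand charges: trimethylphosphine is neutral. With an overall charge of +1 the rhodium centre must be in the +1 oxidation state.
Group 9 minus oxidation state 1 gives a d⁸ configuration.
With 4 monodentate ligands the coordination number is 4.
A 4d d⁸ ion has a large crystal-field splitting; square planar leaves the high-energy d_{x²−y²} orbital empty and maximises CFSE.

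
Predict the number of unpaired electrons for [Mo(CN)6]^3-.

3 unpaired electrons

Summing ligand charges against the −3 overall charge gives an oxidation state of +3 for molybdenum.
Molybdenum is a group-6 element; Mo(III) is therefore d³.
In an octahedral field the d³ configuration is t₂g³e_g⁰ (only one arrangement possible), giving 3 unpaired electrons.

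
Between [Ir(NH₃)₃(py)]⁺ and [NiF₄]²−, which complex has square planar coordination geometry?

For [Ir(NH₃)₃(py)]⁺: Summing ligand charges against the +1 overall charge gives an oxidation state of +1 for iridium. Ir sits in group 9, so the d-electron count is 9 − 1 = 8. A 5d d⁸ ion has a large crystal-field splitting; square planar leaves the high-energy d_{x²−y²} orbital empty and maximises CFSE. → square planar.
For [NiF₄]²−: Ligand charges: each fluoride is −1. With an overall charge of −2 the nickel centre must be in the +2 oxidation state. Group 10 minus oxidation state 2 gives a d⁸ configuration. Fluoride is a weak-field ligand. With weak-field ligands the CFSE gain from square planar is small, so a 3d d⁸ ion takes the sterically preferred tetrahedral geometry. → tetrahedral.

[Ir(NH₃)₃(py)]⁺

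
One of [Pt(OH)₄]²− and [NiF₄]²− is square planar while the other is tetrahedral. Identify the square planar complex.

[Pt(OH)₄]²−

For [Pt(OH)₄]²−: Summing ligand charges against the −2 overall charge gives an oxidation state of +2 for platinum. Group 10 minus oxidation state 2 gives a d⁸ configuration. A 5d d⁸ ion has a large crystal-field splitting; square planar leaves the high-energy d_{x²−y²} orbital empty and maximises CFSE. → square planar.
For [NiF₄]²−: Each fluoride is −1; balancing the −2 overall charge requires Ni(II). Ni sits in group 10, so the d-electron count is 10 − 2 = 8. Fluoride is a weak-field ligand. With weak-field ligands the CFSE gain from square planar is small, so a 3d d⁸ ion takes the sterically preferred tetrahedral geometry. → tetrahedral.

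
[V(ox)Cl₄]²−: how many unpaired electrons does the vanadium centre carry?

1 unpaired electron

Ligand charges: each oxalate is −2; each chloride is −1. With an overall charge of −2 the vanadium centre must be in the +4 oxidation state.
V sits in group 5, so the d-electron count is 5 − 4 = 1.
Counting donor atoms: 1×oxalate (bidentate) → 2 donors; 4×chloride (monodentate) → 4 donors. Coordination number = 6.
In an octahedral field the d¹ configuration is t₂g¹e_g⁰ (only one arrangement possible), giving 1 unpaired electron.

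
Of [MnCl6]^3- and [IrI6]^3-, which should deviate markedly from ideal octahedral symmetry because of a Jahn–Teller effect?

[MnCl6]^3-

[MnCl6]^3-: Each chloride is −1; balancing the −3 overall charge requires Mn(III). Group 7 minus oxidation state 3 gives a d⁴ configuration. Chloride is a weak-field ligand for a first-row metal, so the complex is high-spin. The t₂g³e_g¹ (high-spin) configuration has an unevenly filled e_g set; the Jahn–Teller theorem predicts a tetragonal distortion (typically axial elongation) to lift the degeneracy.
[IrI6]^3-: Summing ligand charges against the −3 overall charge gives an oxidation state of +3 for iridium. Group 9 minus oxidation state 3 gives a d⁶ configuration. A 5d ion has a large Δₒ and is invariably low-spin. The d⁶ configuration leaves the e_g set evenly filled (or empty) — no strong Jahn–Teller driving force.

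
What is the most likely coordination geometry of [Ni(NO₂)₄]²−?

Each nitro (N-bound nitrite) is −1; balancing the −2 overall charge requires Ni(II).
Group 10 minus oxidation state 2 gives a d⁸ configuration.
With 4 monodentate ligands the coordination number is 4.
Nitro (N-bound nitrite) is a strong-field ligand (high in the spectrochemical series).
A 3d d⁸ ion with strong-field ligands gains enough CFSE to favour square planar over tetrahedral.

square planar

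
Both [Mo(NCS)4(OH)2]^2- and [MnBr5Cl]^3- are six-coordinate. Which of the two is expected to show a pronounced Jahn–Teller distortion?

[Mo(NCS)4(OH)2]^2-: Ligand charges: each isothiocyanate is −1; each hydroxide is −1. With an overall charge of −2 the molybdenum centre must be in the +4 oxidation state. Molybdenum is a group-6 element; Mo(IV) is therefore d². The d² configuration leaves the e_g set evenly filled (or empty) — no strong Jahn–Teller driving force.
[MnBr5Cl]^3-: Summing ligand charges against the −3 overall charge gives an oxidation state of +3 for manganese. Group 7 minus oxidation state 3 gives a d⁴ configuration. Bromide and chloride are weak-field ligands for a first-row metal, so the complex is high-spin. The t₂g³e_g¹ (high-spin) configuration has an unevenly filled e_g set; the Jahn–Teller theorem predicts a tetragonal distortion (typically axial elongation) to lift the degeneracy.

[MnBr5Cl]^3-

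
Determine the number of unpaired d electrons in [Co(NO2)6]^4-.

1 unpaired electron

Summing ligand charges against the −4 overall charge gives an oxidation state of +2 for cobalt.
Group 9 minus oxidation state 2 gives a d⁷ configuration.
The spin state decides the count: Nitro (N-bound nitrite) is a strong-field ligand (high in the spectrochemical series) for a first-row metal, so the complex is low-spin.
An octahedral low-spin d⁷ ion is t₂g⁶e_g¹, giving 1 unpaired electron.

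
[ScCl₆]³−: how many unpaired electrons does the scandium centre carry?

Each chloride is −1; balancing the −3 overall charge requires Sc(III).
Scandium is a group-3 element; Sc(III) is therefore d⁰.
In an octahedral field the d⁰ configuration is t₂g⁰e_g⁰, giving 0 unpaired electrons.

0 unpaired electrons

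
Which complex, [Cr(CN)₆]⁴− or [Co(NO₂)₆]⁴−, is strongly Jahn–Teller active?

[Co(NO₂)₆]⁴−

[Cr(CN)₆]⁴−: Each cyanide is −1; balancing the −4 overall charge requires Cr(II). Chromium is a group-6 element; Cr(II) is therefore d⁴. Cyanide is a strong-field ligand (high in the spectrochemical series) for a first-row metal, so the complex is low-spin. The d⁴ configuration leaves the e_g set evenly filled (or empty) — no strong Jahn–Teller driving force.
[Co(NO₂)₆]⁴−: Ligand charges: each nitro (N-bound nitrite) is −1. With an overall charge of −4 the cobalt centre must be in the +2 oxidation state. Group 9 minus oxidation state 2 gives a d⁷ configuration. Nitro (N-bound nitrite) is a strong-field ligand (high in the spectrochemical series) for a first-row metal, so the complex is low-spin. The t₂g⁶e_g¹ (low-spin) configuration has an unevenly filled e_g set; the Jahn–Teller theorem predicts a tetragonal distortion (typically axial elongation) to lift the degeneracy.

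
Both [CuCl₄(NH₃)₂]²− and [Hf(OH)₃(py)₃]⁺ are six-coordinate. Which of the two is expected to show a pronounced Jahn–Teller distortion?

[CuCl₄(NH₃)₂]²−

[CuCl₄(NH₃)₂]²−: Each chloride is −1; ammonia is neutral; balancing the −2 overall charge requires Cu(II). Cu sits in group 11, so the d-electron count is 11 − 2 = 9. The t₂g⁶e_g³ configuration has an unevenly filled e_g set; the Jahn–Teller theorem predicts a tetragonal distortion (typically axial elongation) to lift the degeneracy.
[Hf(OH)₃(py)₃]⁺: Summing ligand charges against the +1 overall charge gives an oxidation state of +4 for hafnium. Hf sits in group 4, so the d-electron count is 4 − 4 = 0. The d⁰ configuration leaves the e_g set evenly filled (or empty) — no strong Jahn–Teller driving force.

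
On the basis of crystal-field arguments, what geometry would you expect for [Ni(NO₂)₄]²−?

Summing ligand charges against the −2 overall charge gives an oxidation state of +2 for nickel.
Group 10 minus oxidation state 2 gives a d⁸ configuration.
Coordination number: 4.
Nitro (N-bound nitrite) is a strong-field ligand (high in the spectrochemical series).
A 3d d⁸ ion with strong-field ligands gains enough CFSE to favour square planar over tetrahedral.

square planar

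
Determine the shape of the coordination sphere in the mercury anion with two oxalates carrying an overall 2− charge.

tetrahedral

Ligand charges: each oxalate is −2. With an overall charge of −2 the mercury centre must be in the +2 oxidation state.
Mercury is a group-12 element; Hg(II) is therefore d¹⁰.
Counting donor atoms: 2×oxalate (bidentate) → 4 donors. Coordination number = 4.
A d¹⁰ ion has no crystal-field stabilisation preference between square planar and tetrahedral, so four ligands adopt the sterically favoured tetrahedral geometry.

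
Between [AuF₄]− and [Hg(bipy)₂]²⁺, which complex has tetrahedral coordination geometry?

[Hg(bipy)₂]²⁺

For [AuF₄]−: Summing ligand charges against the −1 overall charge gives an oxidation state of +3 for gold. Gold is a group-11 element; Au(III) is therefore d⁸. A 5d d⁸ ion has a large crystal-field splitting; square planar leaves the high-energy d_{x²−y²} orbital empty and maximises CFSE. → square planar.
For [Hg(bipy)₂]²⁺: 2,2′-bipyridine is neutral; balancing the +2 overall charge requires Hg(II). Mercury is a group-12 element; Hg(II) is therefore d¹⁰. A d¹⁰ ion has no crystal-field stabilisation preference between square planar and tetrahedral, so four ligands adopt the sterically favoured tetrahedral geometry. → tetrahedral.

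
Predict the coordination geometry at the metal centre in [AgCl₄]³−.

tetrahedral

Ligand charges: each chloride is −1. With an overall charge of −3 the silver centre must be in the +1 oxidation state.
Ag sits in group 11, so the d-electron count is 11 − 1 = 10.
With 4 monodentate ligands the coordination number is 4.
A d¹⁰ ion has no crystal-field stabilisation preference between square planar and tetrahedral, so four ligands adopt the sterically favoured tetrahedral geometry.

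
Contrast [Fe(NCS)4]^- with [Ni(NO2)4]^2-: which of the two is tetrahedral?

For [Fe(NCS)4]^-: Ligand charges: each isothiocyanate is −1. With an overall charge of −1 the iron centre must be in the +3 oxidation state. Iron is a group-8 element; Fe(III) is therefore d⁵. A high-spin d⁵ ion has zero CFSE in either geometry, so four ligands adopt the sterically favoured tetrahedral geometry. → tetrahedral.
For [Ni(NO2)4]^2-: Summing ligand charges against the −2 overall charge gives an oxidation state of +2 for nickel. Ni sits in group 10, so the d-electron count is 10 − 2 = 8. Nitro (N-bound nitrite) is a strong-field ligand (high in the spectrochemical series). A 3d d⁸ ion with strong-field ligands gains enough CFSE to favour square planar over tetrahedral. → square planar.

[Fe(NCS)4]^-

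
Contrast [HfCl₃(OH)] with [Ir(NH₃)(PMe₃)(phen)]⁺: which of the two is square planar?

[Ir(NH₃)(PMe₃)(phen)]⁺

For [HfCl₃(OH)]: Each chloride is −1; each hydroxide is −1; balancing the 0 overall charge requires Hf(IV). Hf sits in group 4, so the d-electron count is 4 − 4 = 0. A d⁰ ion has no crystal-field stabilisation preference between square planar and tetrahedral, so four ligands adopt the sterically favoured tetrahedral geometry. → tetrahedral.
For [Ir(NH₃)(PMe₃)(phen)]⁺: Summing ligand charges against the +1 overall charge gives an oxidation state of +1 for iridium. Group 9 minus oxidation state 1 gives a d⁸ configuration. A 5d d⁸ ion has a large crystal-field splitting; square planar leaves the high-energy d_{x²−y²} orbital empty and maximises CFSE. → square planar.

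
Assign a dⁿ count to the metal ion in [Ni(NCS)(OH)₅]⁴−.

d⁸

Each isothiocyanate is −1; each hydroxide is −1; balancing the −4 overall charge requires Ni(II).
Nickel is a group-10 element; Ni(II) is therefore d⁸.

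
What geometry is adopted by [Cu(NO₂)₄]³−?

Ligand charges: each nitro (N-bound nitrite) is −1. With an overall charge of −3 the copper centre must be in the +1 oxidation state.
Cu sits in group 11, so the d-electron count is 11 − 1 = 10.
Coordination number: 4.
A d¹⁰ ion has no crystal-field stabilisation preference between square planar and tetrahedral, so four ligands adopt the sterically favoured tetrahedral geometry.

tetrahedral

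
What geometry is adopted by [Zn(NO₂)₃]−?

trigonal planar

Each nitro (N-bound nitrite) is −1; balancing the −1 overall charge requires Zn(II).
Zinc is a group-12 element; Zn(II) is therefore d¹⁰.
With 3 monodentate ligands the coordination number is 3.
Three ligands around a d¹⁰ centre minimise repulsion in a trigonal-planar arrangement.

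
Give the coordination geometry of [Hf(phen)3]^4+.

Summing ligand charges against the +4 overall charge gives an oxidation state of +4 for hafnium.
Hafnium is a group-4 element; Hf(IV) is therefore d⁰.
Counting donor atoms: 3×1,10-phenanthroline (bidentate) → 6 donors. Coordination number = 6.
Six donors around a single metal centre give an octahedral coordination sphere.

octahedral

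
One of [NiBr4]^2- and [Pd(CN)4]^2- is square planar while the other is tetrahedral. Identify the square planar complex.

[Pd(CN)4]^2-

For [NiBr4]^2-: Ligand charges: each bromide is −1. With an overall charge of −2 the nickel centre must be in the +2 oxidation state. Nickel is a group-10 element; Ni(II) is therefore d⁸. Bromide is a weak-field ligand. With weak-field ligands the CFSE gain from square planar is small, so a 3d d⁸ ion takes the sterically preferred tetrahedral geometry. → tetrahedral.
For [Pd(CN)4]^2-: Each cyanide is −1; balancing the −2 overall charge requires Pd(II). Palladium is a group-10 element; Pd(II) is therefore d⁸. A 4d d⁸ ion has a large crystal-field splitting; square planar leaves the high-energy d_{x²−y²} orbital empty and maximises CFSE. → square planar.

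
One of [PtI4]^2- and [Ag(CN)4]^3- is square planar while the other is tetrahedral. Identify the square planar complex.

[PtI4]^2-

For [PtI4]^2-: Each iodide is −1; balancing the −2 overall charge requires Pt(II). Pt sits in group 10, so the d-electron count is 10 − 2 = 8. A 5d d⁸ ion has a large crystal-field splitting; square planar leaves the high-energy d_{x²−y²} orbital empty and maximises CFSE. → square planar.
For [Ag(CN)4]^3-: Summing ligand charges against the −3 overall charge gives an oxidation state of +1 for silver. Ag sits in group 11, so the d-electron count is 11 − 1 = 10. A d¹⁰ ion has no crystal-field stabilisation preference between square planar and tetrahedral, so four ligands adopt the sterically favoured tetrahedral geometry. → tetrahedral.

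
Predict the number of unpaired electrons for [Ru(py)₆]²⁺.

Summing ligand charges against the +2 overall charge gives an oxidation state of +2 for ruthenium.
Ruthenium is a group-8 element; Ru(II) is therefore d⁶.
The spin state decides the count: a 4d ion has a large Δₒ and is invariably low-spin.
An octahedral low-spin d⁶ ion is t₂g⁶e_g⁰, giving 0 unpaired electrons.

0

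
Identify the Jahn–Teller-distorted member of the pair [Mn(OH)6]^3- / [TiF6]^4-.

[Mn(OH)6]^3-

[Mn(OH)6]^3-: Summing ligand charges against the −3 overall charge gives an oxidation state of +3 for manganese. Group 7 minus oxidation state 3 gives a d⁴ configuration. Hydroxide is a weak-field ligand for a first-row metal, so the complex is high-spin. The t₂g³e_g¹ (high-spin) configuration has an unevenly filled e_g set; the Jahn–Teller theorem predicts a tetragonal distortion (typically axial elongation) to lift the degeneracy.
[TiF6]^4-: Summing ligand charges against the −4 overall charge gives an oxidation state of +2 for titanium. Ti sits in group 4, so the d-electron count is 4 − 2 = 2. The d² configuration leaves the e_g set evenly filled (or empty) — no strong Jahn–Teller driving force.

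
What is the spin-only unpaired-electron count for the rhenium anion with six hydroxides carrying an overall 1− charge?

2

Each hydroxide is −1; balancing the −1 overall charge requires Re(V).
Group 7 minus oxidation state 5 gives a d² configuration.
In an octahedral field the d² configuration is t₂g²e_g⁰ (only one arrangement possible), giving 2 unpaired electrons.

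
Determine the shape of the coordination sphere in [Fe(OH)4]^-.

Ligand charges: each hydroxide is −1. With an overall charge of −1 the iron centre must be in the +3 oxidation state.
Group 8 minus oxidation state 3 gives a d⁵ configuration.
Coordination number: 4.
Hydroxide is a weak-field ligand.
A high-spin d⁵ ion has zero CFSE in either geometry, so four ligands adopt the sterically favoured tetrahedral geometry.

tetrahedral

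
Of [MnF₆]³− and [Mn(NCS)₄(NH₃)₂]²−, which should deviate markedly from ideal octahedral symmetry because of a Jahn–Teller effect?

[MnF₆]³−

[MnF₆]³−: Each fluoride is −1; balancing the −3 overall charge requires Mn(III). Manganese is a group-7 element; Mn(III) is therefore d⁴. Fluoride is a weak-field ligand for a first-row metal, so the complex is high-spin. The t₂g³e_g¹ (high-spin) configuration has an unevenly filled e_g set; the Jahn–Teller theorem predicts a tetragonal distortion (typically axial elongation) to lift the degeneracy.
[Mn(NCS)₄(NH₃)₂]²−: Summing ligand charges against the −2 overall charge gives an oxidation state of +2 for manganese. Group 7 minus oxidation state 2 gives a d⁵ configuration. Isothiocyanate is a weak-field ligand for a first-row metal, so the complex is high-spin. The d⁵ configuration leaves the e_g set evenly filled (or empty) — no strong Jahn–Teller driving force.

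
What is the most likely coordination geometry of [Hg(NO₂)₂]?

linear

Summing ligand charges against the 0 overall charge gives an oxidation state of +2 for mercury.
Hg sits in group 12, so the d-electron count is 12 − 2 = 10.
Coordination number: 2.
A d¹⁰ ion with only two ligands adopts a linear arrangement (sp hybridisation; no CFSE preference).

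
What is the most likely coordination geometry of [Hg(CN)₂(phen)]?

tetrahedral

Each cyanide is −1; 1,10-phenanthroline is neutral; balancing the 0 overall charge requires Hg(II).
Hg sits in group 12, so the d-electron count is 12 − 2 = 10.
Counting donor atoms: 2×cyanide (monodentate) → 2 donors; 1×1,10-phenanthroline (bidentate) → 2 donors. Coordination number = 4.
A d¹⁰ ion has no crystal-field stabilisation preference between square planar and tetrahedral, so four ligands adopt the sterically favoured tetrahedral geometry.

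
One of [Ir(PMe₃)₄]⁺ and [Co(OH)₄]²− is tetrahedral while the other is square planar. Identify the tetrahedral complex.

For [Ir(PMe₃)₄]⁺: Summing ligand charges against the +1 overall charge gives an oxidation state of +1 for iridium. Iridium is a group-9 element; Ir(I) is therefore d⁸. A 5d d⁸ ion has a large crystal-field splitting; square planar leaves the high-energy d_{x²−y²} orbital empty and maximises CFSE. → square planar.
For [Co(OH)₄]²−: Summing ligand charges against the −2 overall charge gives an oxidation state of +2 for cobalt. Group 9 minus oxidation state 2 gives a d⁷ configuration. For a high-spin 3d d⁷ ion with weak-field ligands the small Δₜ gives little square-planar CFSE advantage, so four ligands adopt the sterically favoured tetrahedral geometry. → tetrahedral.

[Co(OH)₄]²−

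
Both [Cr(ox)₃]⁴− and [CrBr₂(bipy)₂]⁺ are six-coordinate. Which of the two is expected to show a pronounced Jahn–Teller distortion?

[Cr(ox)₃]⁴−

[Cr(ox)₃]⁴−: Summing ligand charges against the −4 overall charge gives an oxidation state of +2 for chromium. Group 6 minus oxidation state 2 gives a d⁴ configuration. Oxalate is a weak-field ligand for a first-row metal, so the complex is high-spin. The t₂g³e_g¹ (high-spin) configuration has an unevenly filled e_g set; the Jahn–Teller theorem predicts a tetragonal distortion (typically axial elongation) to lift the degeneracy.
[CrBr₂(bipy)₂]⁺: Ligand charges: each bromide is −1; 2,2′-bipyridine is neutral. With an overall charge of +1 the chromium centre must be in the +3 oxidation state. Chromium is a group-6 element; Cr(III) is therefore d³. The d³ configuration leaves the e_g set evenly filled (or empty) — no strong Jahn–Teller driving force.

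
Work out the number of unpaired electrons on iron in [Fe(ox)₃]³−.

5

Each oxalate is −2; balancing the −3 overall charge requires Fe(III).
Group 8 minus oxidation state 3 gives a d⁵ configuration.
Counting donor atoms: 3×oxalate (bidentate) → 6 donors. Coordination number = 6.
The spin state decides the count: Oxalate is a weak-field ligand for a first-row metal, so the complex is high-spin.
An octahedral high-spin d⁵ ion is t₂g³e_g², giving 5 unpaired electrons.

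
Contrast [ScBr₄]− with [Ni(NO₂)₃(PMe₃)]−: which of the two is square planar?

[Ni(NO₂)₃(PMe₃)]−

For [ScBr₄]−: Ligand charges: each bromide is −1. With an overall charge of −1 the scandium centre must be in the +3 oxidation state. Scandium is a group-3 element; Sc(III) is therefore d⁰. A d⁰ ion has no crystal-field stabilisation preference between square planar and tetrahedral, so four ligands adopt the sterically favoured tetrahedral geometry. → tetrahedral.
For [Ni(NO₂)₃(PMe₃)]−: Each nitro (N-bound nitrite) is −1; trimethylphosphine is neutral; balancing the −1 overall charge requires Ni(II). Nickel is a group-10 element; Ni(II) is therefore d⁸. Nitro (N-bound nitrite) and trimethylphosphine are strong-field ligands (high in the spectrochemical series). A 3d d⁸ ion with strong-field ligands gains enough CFSE to favour square planar over tetrahedral. → square planar.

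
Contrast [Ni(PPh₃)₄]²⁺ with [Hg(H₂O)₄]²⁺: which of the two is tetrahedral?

For [Ni(PPh₃)₄]²⁺: Summing ligand charges against the +2 overall charge gives an oxidation state of +2 for nickel. Nickel is a group-10 element; Ni(II) is therefore d⁸. Triphenylphosphine is a strong-field ligand (high in the spectrochemical series). A 3d d⁸ ion with strong-field ligands gains enough CFSE to favour square planar over tetrahedral. → square planar.
For [Hg(H₂O)₄]²⁺: Water is neutral; balancing the +2 overall charge requires Hg(II). Hg sits in group 12, so the d-electron count is 12 − 2 = 10. A d¹⁰ ion has no crystal-field stabilisation preference between square planar and tetrahedral, so four ligands adopt the sterically favoured tetrahedral geometry. → tetrahedral.

[Hg(H₂O)₄]²⁺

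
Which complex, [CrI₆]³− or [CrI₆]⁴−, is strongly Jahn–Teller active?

[CrI₆]³−: Summing ligand charges against the −3 overall charge gives an oxidation state of +3 for chromium. Group 6 minus oxidation state 3 gives a d³ configuration. The d³ configuration leaves the e_g set evenly filled (or empty) — no strong Jahn–Teller driving force.
[CrI₆]⁴−: Summing ligand charges against the −4 overall charge gives an oxidation state of +2 for chromium. Group 6 minus oxidation state 2 gives a d⁴ configuration. Iodide is a weak-field ligand for a first-row metal, so the complex is high-spin. The t₂g³e_g¹ (high-spin) configuration has an unevenly filled e_g set; the Jahn–Teller theorem predicts a tetragonal distortion (typically axial elongation) to lift the degeneracy.

[CrI₆]⁴−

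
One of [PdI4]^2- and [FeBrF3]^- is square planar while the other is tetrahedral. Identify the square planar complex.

[PdI4]^2-

For [PdI4]^2-: Summing ligand charges against the −2 overall charge gives an oxidation state of +2 for palladium. Palladium is a group-10 element; Pd(II) is therefore d⁸. A 4d d⁸ ion has a large crystal-field splitting; square planar leaves the high-energy d_{x²−y²} orbital empty and maximises CFSE. → square planar.
For [FeBrF3]^-: Each bromide is −1; each fluoride is −1; balancing the −1 overall charge requires Fe(III). Group 8 minus oxidation state 3 gives a d⁵ configuration. A high-spin d⁵ ion has zero CFSE in either geometry, so four ligands adopt the sterically favoured tetrahedral geometry. → tetrahedral.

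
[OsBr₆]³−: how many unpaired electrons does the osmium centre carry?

Each bromide is −1; balancing the −3 overall charge requires Os(III).
Osmium is a group-8 element; Os(III) is therefore d⁵.
The spin state decides the count: a 5d ion has a large Δₒ and is invariably low-spin.
An octahedral low-spin d⁵ ion is t₂g⁵e_g⁰, giving 1 unpaired electron.

1 unpaired electron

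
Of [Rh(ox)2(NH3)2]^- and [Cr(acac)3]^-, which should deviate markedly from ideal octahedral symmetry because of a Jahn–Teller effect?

[Rh(ox)2(NH3)2]^-: Summing ligand charges against the −1 overall charge gives an oxidation state of +3 for rhodium. Rh sits in group 9, so the d-electron count is 9 − 3 = 6. A 4d ion has a large Δₒ and is invariably low-spin. The d⁶ configuration leaves the e_g set evenly filled (or empty) — no strong Jahn–Teller driving force.
[Cr(acac)3]^-: Each acetylacetonate is −1; balancing the −1 overall charge requires Cr(II). Cr sits in group 6, so the d-electron count is 6 − 2 = 4. Acetylacetonate is a weak-field ligand for a first-row metal, so the complex is high-spin. The t₂g³e_g¹ (high-spin) configuration has an unevenly filled e_g set; the Jahn–Teller theorem predicts a tetragonal distortion (typically axial elongation) to lift the degeneracy.

[Cr(acac)3]^-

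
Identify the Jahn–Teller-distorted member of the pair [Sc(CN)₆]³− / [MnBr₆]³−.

[Sc(CN)₆]³−: Each cyanide is −1; balancing the −3 overall charge requires Sc(III). Group 3 minus oxidation state 3 gives a d⁰ configuration. The d⁰ configuration leaves the e_g set evenly filled (or empty) — no strong Jahn–Teller driving force.
[MnBr₆]³−: Each bromide is −1; balancing the −3 overall charge requires Mn(III). Group 7 minus oxidation state 3 gives a d⁴ configuration. Bromide is a weak-field ligand for a first-row metal, so the complex is high-spin. The t₂g³e_g¹ (high-spin) configuration has an unevenly filled e_g set; the Jahn–Teller theorem predicts a tetragonal distortion (typically axial elongation) to lift the degeneracy.

[MnBr₆]³−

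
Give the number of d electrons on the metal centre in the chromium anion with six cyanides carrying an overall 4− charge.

d⁴

Each cyanide is −1; balancing the −4 overall charge requires Cr(II).
Cr sits in group 6, so the d-electron count is 6 − 2 = 4.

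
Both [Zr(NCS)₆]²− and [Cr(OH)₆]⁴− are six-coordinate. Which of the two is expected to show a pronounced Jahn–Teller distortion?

[Cr(OH)₆]⁴−

[Zr(NCS)₆]²−: Summing ligand charges against the −2 overall charge gives an oxidation state of +4 for zirconium. Group 4 minus oxidation state 4 gives a d⁰ configuration. The d⁰ configuration leaves the e_g set evenly filled (or empty) — no strong Jahn–Teller driving force.
[Cr(OH)₆]⁴−: Each hydroxide is −1; balancing the −4 overall charge requires Cr(II). Cr sits in group 6, so the d-electron count is 6 − 2 = 4. Hydroxide is a weak-field ligand for a first-row metal, so the complex is high-spin. The t₂g³e_g¹ (high-spin) configuration has an unevenly filled e_g set; the Jahn–Teller theorem predicts a tetragonal distortion (typically axial elongation) to lift the degeneracy.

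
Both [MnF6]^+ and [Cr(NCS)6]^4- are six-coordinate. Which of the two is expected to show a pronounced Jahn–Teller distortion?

[MnF6]^+: Each fluoride is −1; balancing the +1 overall charge requires Mn(VII). Mn sits in group 7, so the d-electron count is 7 − 7 = 0. The d⁰ configuration leaves the e_g set evenly filled (or empty) — no strong Jahn–Teller driving force.
[Cr(NCS)6]^4-: Each isothiocyanate is −1; balancing the −4 overall charge requires Cr(II). Cr sits in group 6, so the d-electron count is 6 − 2 = 4. Isothiocyanate is a weak-field ligand for a first-row metal, so the complex is high-spin. The t₂g³e_g¹ (high-spin) configuration has an unevenly filled e_g set; the Jahn–Teller theorem predicts a tetragonal distortion (typically axial elongation) to lift the degeneracy.

[Cr(NCS)6]^4-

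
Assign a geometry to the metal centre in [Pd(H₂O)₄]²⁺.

Water is neutral; balancing the +2 overall charge requires Pd(II).
Pd sits in group 10, so the d-electron count is 10 − 2 = 8.
Coordination number: 4.
A 4d d⁸ ion has a large crystal-field splitting; square planar leaves the high-energy d_{x²−y²} orbital empty and maximises CFSE.

square planar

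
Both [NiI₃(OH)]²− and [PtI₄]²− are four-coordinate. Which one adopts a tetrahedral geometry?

[NiI₃(OH)]²−

For [NiI₃(OH)]²−: Each iodide is −1; each hydroxide is −1; balancing the −2 overall charge requires Ni(II). Ni sits in group 10, so the d-electron count is 10 − 2 = 8. Hydroxide and iodide are weak-field ligands. With weak-field ligands the CFSE gain from square planar is small, so a 3d d⁸ ion takes the sterically preferred tetrahedral geometry. → tetrahedral.
For [PtI₄]²−: Summing ligand charges against the −2 overall charge gives an oxidation state of +2 for platinum. Pt sits in group 10, so the d-electron count is 10 − 2 = 8. A 5d d⁸ ion has a large crystal-field splitting; square planar leaves the high-energy d_{x²−y²} orbital empty and maximises CFSE. → square planar.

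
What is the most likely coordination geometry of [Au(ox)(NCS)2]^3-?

tetrahedral

Each oxalate is −2; each isothiocyanate is −1; balancing the −3 overall charge requires Au(I).
Gold is a group-11 element; Au(I) is therefore d¹⁰.
Counting donor atoms: 1×oxalate (bidentate) → 2 donors; 2×isothiocyanate (monodentate) → 2 donors. Coordination number = 4.
A d¹⁰ ion has no crystal-field stabilisation preference between square planar and tetrahedral, so four ligands adopt the sterically favoured tetrahedral geometry.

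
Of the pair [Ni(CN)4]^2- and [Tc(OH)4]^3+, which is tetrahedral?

For [Ni(CN)4]^2-: Ligand charges: each cyanide is −1. With an overall charge of −2 the nickel centre must be in the +2 oxidation state. Group 10 minus oxidation state 2 gives a d⁸ configuration. Cyanide is a strong-field ligand (high in the spectrochemical series). A 3d d⁸ ion with strong-field ligands gains enough CFSE to favour square planar over tetrahedral. → square planar.
For [Tc(OH)4]^3+: Each hydroxide is −1; balancing the +3 overall charge requires Tc(VII). Tc sits in group 7, so the d-electron count is 7 − 7 = 0. A d⁰ ion has no crystal-field stabilisation preference between square planar and tetrahedral, so four ligands adopt the sterically favoured tetrahedral geometry. → tetrahedral.

[Tc(OH)4]^3+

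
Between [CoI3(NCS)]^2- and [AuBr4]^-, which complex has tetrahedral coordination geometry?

For [CoI3(NCS)]^2-: Summing ligand charges against the −2 overall charge gives an oxidation state of +2 for cobalt. Group 9 minus oxidation state 2 gives a d⁷ configuration. For a high-spin 3d d⁷ ion with weak-field ligands the small Δₜ gives little square-planar CFSE advantage, so four ligands adopt the sterically favoured tetrahedral geometry. → tetrahedral.
For [AuBr4]^-: Ligand charges: each bromide is −1. With an overall charge of −1 the gold centre must be in the +3 oxidation state. Au sits in group 11, so the d-electron count is 11 − 3 = 8. A 5d d⁸ ion has a large crystal-field splitting; square planar leaves the high-energy d_{x²−y²} orbital empty and maximises CFSE. → square planar.

[CoI3(NCS)]^2-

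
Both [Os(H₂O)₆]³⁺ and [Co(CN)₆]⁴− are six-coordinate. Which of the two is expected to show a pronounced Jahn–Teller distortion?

[Co(CN)₆]⁴−

[Os(H₂O)₆]³⁺: Water is neutral; balancing the +3 overall charge requires Os(III). Os sits in group 8, so the d-electron count is 8 − 3 = 5. A 5d ion has a large Δₒ and is invariably low-spin. The d⁵ configuration leaves the e_g set evenly filled (or empty) — no strong Jahn–Teller driving force.
[Co(CN)₆]⁴−: Summing ligand charges against the −4 overall charge gives an oxidation state of +2 for cobalt. Co sits in group 9, so the d-electron count is 9 − 2 = 7. Cyanide is a strong-field ligand (high in the spectrochemical series) for a first-row metal, so the complex is low-spin. The t₂g⁶e_g¹ (low-spin) configuration has an unevenly filled e_g set; the Jahn–Teller theorem predicts a tetragonal distortion (typically axial elongation) to lift the degeneracy.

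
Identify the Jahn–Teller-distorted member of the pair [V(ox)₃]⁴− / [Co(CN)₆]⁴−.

[V(ox)₃]⁴−: Each oxalate is −2; balancing the −4 overall charge requires V(II). V sits in group 5, so the d-electron count is 5 − 2 = 3. The d³ configuration leaves the e_g set evenly filled (or empty) — no strong Jahn–Teller driving force.
[Co(CN)₆]⁴−: Ligand charges: each cyanide is −1. With an overall charge of −4 the cobalt centre must be in the +2 oxidation state. Cobalt is a group-9 element; Co(II) is therefore d⁷. Cyanide is a strong-field ligand (high in the spectrochemical series) for a first-row metal, so the complex is low-spin. The t₂g⁶e_g¹ (low-spin) configuration has an unevenly filled e_g set; the Jahn–Teller theorem predicts a tetragonal distortion (typically axial elongation) to lift the degeneracy.

[Co(CN)₆]⁴−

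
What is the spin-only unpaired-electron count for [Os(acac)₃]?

1

Ligand charges: each acetylacetonate is −1. With an overall charge of 0 the osmium centre must be in the +3 oxidation state.
Osmium is a group-8 element; Os(III) is therefore d⁵.
Counting donor atoms: 3×acetylacetonate (bidentate) → 6 donors. Coordination number = 6.
The spin state decides the count: a 5d ion has a large Δₒ and is invariably low-spin.
An octahedral low-spin d⁵ ion is t₂g⁵e_g⁰, giving 1 unpaired electron.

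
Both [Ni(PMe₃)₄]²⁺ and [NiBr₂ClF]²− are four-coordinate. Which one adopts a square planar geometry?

[Ni(PMe₃)₄]²⁺

For [Ni(PMe₃)₄]²⁺: Summing ligand charges against the +2 overall charge gives an oxidation state of +2 for nickel. Nickel is a group-10 element; Ni(II) is therefore d⁸. Trimethylphosphine is a strong-field ligand (high in the spectrochemical series). A 3d d⁸ ion with strong-field ligands gains enough CFSE to favour square planar over tetrahedral. → square planar.
For [NiBr₂ClF]²−: Summing ligand charges against the −2 overall charge gives an oxidation state of +2 for nickel. Nickel is a group-10 element; Ni(II) is therefore d⁸. Bromide, chloride, and fluoride are weak-field ligands. With weak-field ligands the CFSE gain from square planar is small, so a 3d d⁸ ion takes the sterically preferred tetrahedral geometry. → tetrahedral.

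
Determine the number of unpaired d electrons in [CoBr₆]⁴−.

3 unpaired electrons

Summing ligand charges against the −4 overall charge gives an oxidation state of +2 for cobalt.
Cobalt is a group-9 element; Co(II) is therefore d⁷.
The spin state decides the count: Bromide is a weak-field ligand for a first-row metal, so the complex is high-spin.
An octahedral high-spin d⁷ ion is t₂g⁵e_g², giving 3 unpaired electrons.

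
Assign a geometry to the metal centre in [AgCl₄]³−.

Each chloride is −1; balancing the −3 overall charge requires Ag(I).
Silver is a group-11 element; Ag(I) is therefore d¹⁰.
Coordination number: 4.
A d¹⁰ ion has no crystal-field stabilisation preference between square planar and tetrahedral, so four ligands adopt the sterically favoured tetrahedral geometry.

tetrahedral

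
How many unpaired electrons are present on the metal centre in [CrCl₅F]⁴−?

Ligand charges: each chloride is −1; each fluoride is −1. With an overall charge of −4 the chromium centre must be in the +2 oxidation state.
Cr sits in group 6, so the d-electron count is 6 − 2 = 4.
The spin state decides the count: Chloride and fluoride are weak-field ligands for a first-row metal, so the complex is high-spin.
An octahedral high-spin d⁴ ion is t₂g³e_g¹, giving 4 unpaired electrons.

4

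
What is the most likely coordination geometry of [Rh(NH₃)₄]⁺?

square planar

Ammonia is neutral; balancing the +1 overall charge requires Rh(I).
Rh sits in group 9, so the d-electron count is 9 − 1 = 8.
With 4 monodentate ligands the coordination number is 4.
A 4d d⁸ ion has a large crystal-field splitting; square planar leaves the high-energy d_{x²−y²} orbital empty and maximises CFSE.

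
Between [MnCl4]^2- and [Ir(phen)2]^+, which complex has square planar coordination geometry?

[Ir(phen)2]^+

For [MnCl4]^2-: Each chloride is −1; balancing the −2 overall charge requires Mn(II). Mn sits in group 7, so the d-electron count is 7 − 2 = 5. A high-spin d⁵ ion has zero CFSE in either geometry, so four ligands adopt the sterically favoured tetrahedral geometry. → tetrahedral.
For [Ir(phen)2]^+: 1,10-phenanthroline is neutral; balancing the +1 overall charge requires Ir(I). Ir sits in group 9, so the d-electron count is 9 − 1 = 8. A 5d d⁸ ion has a large crystal-field splitting; square planar leaves the high-energy d_{x²−y²} orbital empty and maximises CFSE. → square planar.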